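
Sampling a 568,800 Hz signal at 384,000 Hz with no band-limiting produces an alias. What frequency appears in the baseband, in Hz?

184,800 Hz

Nyquist = 384,000/2 = 192,000 Hz; 568,800 Hz exceeds it.
Alias = |568,800 − 1×384,000| = |568,800 − 384,000| = 184,800 Hz.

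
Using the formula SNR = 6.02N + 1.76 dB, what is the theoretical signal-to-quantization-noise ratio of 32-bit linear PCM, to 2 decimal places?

194.40 dB

6.02 × 32 + 1.76 = 194.40 dB.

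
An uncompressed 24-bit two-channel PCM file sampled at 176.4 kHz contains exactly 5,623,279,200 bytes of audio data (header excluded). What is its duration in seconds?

5,313 seconds

Byte rate = 176,400 × 3 × 2 = 1,058,400 bytes/s.
Duration = 5,623,279,200 / 1,058,400 = 5,313 s.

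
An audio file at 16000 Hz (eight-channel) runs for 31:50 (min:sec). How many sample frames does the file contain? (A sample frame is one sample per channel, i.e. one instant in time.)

30,560,000 sample frames

31:50 (min:sec) = 1,910 s.
16,000 samples/s × 1,910 s = 30,560,000 frames.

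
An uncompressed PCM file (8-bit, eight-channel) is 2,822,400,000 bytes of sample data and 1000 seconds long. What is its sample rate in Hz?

Bytes = sample_rate × seconds × bytes_per_sample × channels.
sample_rate = 2,822,400,000 / (1,000 × 1 × 8) = 2,822,400,000 / 8,000 = 352,800 Hz.

352,800 Hz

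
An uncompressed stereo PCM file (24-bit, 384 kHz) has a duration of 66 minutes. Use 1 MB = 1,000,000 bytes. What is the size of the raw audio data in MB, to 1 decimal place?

Duration = 66 minutes = 3,960 s.
Bytes = 384,000 samples/s × 3,960 s × 3 bytes/sample × 2 ch = 9,123,840,000 bytes.
9,123,840,000 / 1,000,000 = 9123.8 MB.

9123.8 MB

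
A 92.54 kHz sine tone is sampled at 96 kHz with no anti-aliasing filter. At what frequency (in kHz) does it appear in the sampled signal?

3.46 kHz

Nyquist = 96,000/2 = 48,000 Hz; 92,540 Hz exceeds it.
Alias = |92,540 − 1×96,000| = |92,540 − 96,000| = 3,460 Hz = 3.46 kHz.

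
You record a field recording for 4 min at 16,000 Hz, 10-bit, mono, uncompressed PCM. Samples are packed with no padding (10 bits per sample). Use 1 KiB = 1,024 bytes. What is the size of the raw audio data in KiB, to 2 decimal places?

Duration = 4 min = 240 s.
Bits = 16,000 × 240 × 10 × 1 = 38,400,000 bits = 4,800,000 bytes.
4,800,000 / 1,024 = 4687.50 KiB.

4687.50 KiB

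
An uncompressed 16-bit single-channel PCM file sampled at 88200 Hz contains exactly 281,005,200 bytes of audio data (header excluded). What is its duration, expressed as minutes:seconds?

26:33

Byte rate = 88,200 × 2 × 1 = 176,400 bytes/s.
Duration = 281,005,200 / 176,400 = 1,593 s.
1,593 s = 26:33.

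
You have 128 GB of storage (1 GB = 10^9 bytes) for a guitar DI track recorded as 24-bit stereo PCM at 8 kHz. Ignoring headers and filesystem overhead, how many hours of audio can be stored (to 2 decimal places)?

740.74 hours

Uncompressed byte rate = 8,000 × 3 × 2 = 48,000 bytes/s.
Capacity = 128 × 1,000,000,000 = 128,000,000,000 bytes.
128,000,000,000 / 48,000 ≈ 2666666.67 s → 740.74 hours.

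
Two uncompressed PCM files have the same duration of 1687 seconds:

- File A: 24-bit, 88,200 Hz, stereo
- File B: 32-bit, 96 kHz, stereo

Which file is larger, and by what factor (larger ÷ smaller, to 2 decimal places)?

File A: 88,200 × 3 × 2 = 529,200 bytes/s.
File B: 96,000 × 4 × 2 = 768,000 bytes/s.
File B is larger; ratio = 1,295,616,000 / 892,760,400 = 1.45.

File B, by a factor of 1.45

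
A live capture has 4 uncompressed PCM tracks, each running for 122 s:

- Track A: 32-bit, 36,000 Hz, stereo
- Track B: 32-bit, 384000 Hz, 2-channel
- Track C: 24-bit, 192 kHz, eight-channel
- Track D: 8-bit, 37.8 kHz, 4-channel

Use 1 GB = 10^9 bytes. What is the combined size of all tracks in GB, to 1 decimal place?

1.0 GB

Track A: 36,000 × 122 × 4 × 2 = 35,136,000 bytes.
Track B: 384,000 × 122 × 4 × 2 = 374,784,000 bytes.
Track C: 192,000 × 122 × 3 × 8 = 562,176,000 bytes.
Track D: 37,800 × 122 × 1 × 4 = 18,446,400 bytes.
Total = 990,542,400 bytes = 1.0 GB.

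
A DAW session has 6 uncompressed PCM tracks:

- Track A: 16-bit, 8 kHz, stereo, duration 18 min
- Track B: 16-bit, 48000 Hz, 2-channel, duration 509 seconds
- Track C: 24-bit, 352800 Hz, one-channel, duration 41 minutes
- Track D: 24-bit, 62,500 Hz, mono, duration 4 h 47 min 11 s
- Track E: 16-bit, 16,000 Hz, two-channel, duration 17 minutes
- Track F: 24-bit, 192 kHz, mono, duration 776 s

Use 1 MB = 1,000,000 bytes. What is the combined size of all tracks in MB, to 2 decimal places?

6479.02 MB

Track A: 18 min = 1,080 s; 8,000 × 1,080 × 2 × 2 = 34,560,000 bytes.
Track B: 48,000 × 509 × 2 × 2 = 97,728,000 bytes.
Track C: 41 minutes = 2,460 s; 352,800 × 2,460 × 3 × 1 = 2,603,664,000 bytes.
Track D: 4 h 47 min 11 s = 17,231 s; 62,500 × 17,231 × 3 × 1 = 3,230,812,500 bytes.
Track E: 17 minutes = 1,020 s; 16,000 × 1,020 × 2 × 2 = 65,280,000 bytes.
Track F: 192,000 × 776 × 3 × 1 = 446,976,000 bytes.
Total = 6,479,020,500 bytes = 6479.02 MB.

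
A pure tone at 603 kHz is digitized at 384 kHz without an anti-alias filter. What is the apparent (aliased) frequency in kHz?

165 kHz

Nyquist = 384,000/2 = 192,000 Hz; 603,000 Hz exceeds it.
Alias = |603,000 − 2×384,000| = |603,000 − 768,000| = 165,000 Hz = 165 kHz.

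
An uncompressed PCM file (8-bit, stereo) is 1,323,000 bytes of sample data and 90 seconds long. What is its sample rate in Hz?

Bytes = sample_rate × seconds × bytes_per_sample × channels.
sample_rate = 1,323,000 / (90 × 1 × 2) = 1,323,000 / 180 = 7,350 Hz.

7,350 Hz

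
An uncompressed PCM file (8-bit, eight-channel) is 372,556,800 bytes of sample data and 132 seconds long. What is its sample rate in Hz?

352,800 Hz

Bytes = sample_rate × seconds × bytes_per_sample × channels.
sample_rate = 372,556,800 / (132 × 1 × 8) = 372,556,800 / 1,056 = 352,800 Hz.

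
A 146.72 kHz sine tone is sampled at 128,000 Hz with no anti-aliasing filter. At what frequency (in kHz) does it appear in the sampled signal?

Nyquist = 128,000/2 = 64,000 Hz; 146,720 Hz exceeds it.
Alias = |146,720 − 1×128,000| = |146,720 − 128,000| = 18,720 Hz = 18.72 kHz.

18.72 kHz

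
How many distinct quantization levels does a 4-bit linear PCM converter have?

16 levels

2^4 = 16.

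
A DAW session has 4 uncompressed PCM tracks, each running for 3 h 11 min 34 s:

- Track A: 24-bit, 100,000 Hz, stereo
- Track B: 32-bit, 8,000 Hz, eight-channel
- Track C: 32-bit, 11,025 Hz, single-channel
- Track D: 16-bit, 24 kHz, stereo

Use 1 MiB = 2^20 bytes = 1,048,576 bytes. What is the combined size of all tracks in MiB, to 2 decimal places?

3 h 11 min 34 s = 11,494 s.
Track A: 100,000 × 11,494 × 3 × 2 = 6,896,400,000 bytes.
Track B: 8,000 × 11,494 × 4 × 8 = 2,942,464,000 bytes.
Track C: 11,025 × 11,494 × 4 × 1 = 506,885,400 bytes.
Track D: 24,000 × 11,494 × 2 × 2 = 1,103,424,000 bytes.
Total = 11,449,173,400 bytes = 10918.78 MiB.

10918.78 MiB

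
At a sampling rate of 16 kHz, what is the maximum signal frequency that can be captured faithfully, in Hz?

8,000 Hz

Nyquist frequency = sample rate / 2 = 16,000 / 2 = 8,000 Hz.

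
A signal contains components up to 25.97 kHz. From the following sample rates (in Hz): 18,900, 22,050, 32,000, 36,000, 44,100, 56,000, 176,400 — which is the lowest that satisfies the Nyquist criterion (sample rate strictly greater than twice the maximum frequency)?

56,000 Hz

Need sample rate > 2 × 25,970 = 51,940 Hz.
Lowest listed rate above 51,940 Hz is 56,000 Hz.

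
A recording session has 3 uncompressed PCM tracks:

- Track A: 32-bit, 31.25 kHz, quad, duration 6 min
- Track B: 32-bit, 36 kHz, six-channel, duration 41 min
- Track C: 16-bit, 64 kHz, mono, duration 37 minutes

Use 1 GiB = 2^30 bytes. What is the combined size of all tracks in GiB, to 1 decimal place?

Track A: 6 min = 360 s; 31,250 × 360 × 4 × 4 = 180,000,000 bytes.
Track B: 41 min = 2,460 s; 36,000 × 2,460 × 4 × 6 = 2,125,440,000 bytes.
Track C: 37 minutes = 2,220 s; 64,000 × 2,220 × 2 × 1 = 284,160,000 bytes.
Total = 2,589,600,000 bytes = 2.4 GiB.

2.4 GiB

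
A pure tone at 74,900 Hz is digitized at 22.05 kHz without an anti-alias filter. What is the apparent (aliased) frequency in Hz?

8,750 Hz

Nyquist = 22,050/2 = 11,025 Hz; 74,900 Hz exceeds it.
Alias = |74,900 − 3×22,050| = |74,900 − 66,150| = 8,750 Hz.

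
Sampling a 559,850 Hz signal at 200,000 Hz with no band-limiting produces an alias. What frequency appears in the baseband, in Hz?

Nyquist = 200,000/2 = 100,000 Hz; 559,850 Hz exceeds it.
Alias = |559,850 − 3×200,000| = |559,850 − 600,000| = 40,150 Hz.

40,150 Hz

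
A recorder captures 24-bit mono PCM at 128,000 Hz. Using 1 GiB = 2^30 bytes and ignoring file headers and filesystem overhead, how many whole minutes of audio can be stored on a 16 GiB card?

Uncompressed byte rate = 128,000 × 3 × 1 = 384,000 bytes/s.
Capacity = 16 × 1,073,741,824 = 17,179,869,184 bytes.
17,179,869,184 / 384,000 ≈ 44739.24 s → 745 minutes.

745 minutes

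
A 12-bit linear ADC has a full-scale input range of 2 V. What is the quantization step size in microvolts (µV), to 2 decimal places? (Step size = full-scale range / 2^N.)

488.28 µV

2 V / 2^12 = 2 / 4,096 V = 488.28 µV.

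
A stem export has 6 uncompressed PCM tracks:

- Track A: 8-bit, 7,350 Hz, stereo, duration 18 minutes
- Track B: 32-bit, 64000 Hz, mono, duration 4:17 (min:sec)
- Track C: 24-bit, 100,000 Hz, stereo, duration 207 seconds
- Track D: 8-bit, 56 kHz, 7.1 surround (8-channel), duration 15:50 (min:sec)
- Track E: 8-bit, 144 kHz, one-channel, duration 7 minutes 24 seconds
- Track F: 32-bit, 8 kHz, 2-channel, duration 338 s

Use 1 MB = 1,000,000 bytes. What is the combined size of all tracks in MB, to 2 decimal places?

Track A: 18 minutes = 1,080 s; 7,350 × 1,080 × 1 × 2 = 15,876,000 bytes.
Track B: 4:17 (min:sec) = 257 s; 64,000 × 257 × 4 × 1 = 65,792,000 bytes.
Track C: 100,000 × 207 × 3 × 2 = 124,200,000 bytes.
Track D: 15:50 (min:sec) = 950 s; 56,000 × 950 × 1 × 8 = 425,600,000 bytes.
Track E: 7 minutes 24 seconds = 444 s; 144,000 × 444 × 1 × 1 = 63,936,000 bytes.
Track F: 8,000 × 338 × 4 × 2 = 21,632,000 bytes.
Total = 717,036,000 bytes = 717.04 MB.

717.04 MB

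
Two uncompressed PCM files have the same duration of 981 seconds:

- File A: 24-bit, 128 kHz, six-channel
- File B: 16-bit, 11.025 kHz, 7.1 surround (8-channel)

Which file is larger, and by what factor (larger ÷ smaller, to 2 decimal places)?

File A, by a factor of 13.06

File A: 128,000 × 3 × 6 = 2,304,000 bytes/s.
File B: 11,025 × 2 × 8 = 176,400 bytes/s.
File A is larger; ratio = 2,260,224,000 / 173,048,400 = 13.06.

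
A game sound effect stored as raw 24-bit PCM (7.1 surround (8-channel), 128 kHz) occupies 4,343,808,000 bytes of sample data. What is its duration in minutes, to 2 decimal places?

23.57 minutes

Byte rate = 128,000 × 3 × 8 = 3,072,000 bytes/s.
Duration = 4,343,808,000 / 3,072,000 = 1,414 s.
1,414 s / 60 = 23.57 minutes.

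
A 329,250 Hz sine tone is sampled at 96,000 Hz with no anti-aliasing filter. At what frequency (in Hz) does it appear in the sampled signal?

Nyquist = 96,000/2 = 48,000 Hz; 329,250 Hz exceeds it.
Alias = |329,250 − 3×96,000| = |329,250 − 288,000| = 41,250 Hz.

41,250 Hz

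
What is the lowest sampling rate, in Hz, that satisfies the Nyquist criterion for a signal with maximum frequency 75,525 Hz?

151,050 Hz

Minimum sample rate = 2 × 75,525 Hz = 151,050 Hz.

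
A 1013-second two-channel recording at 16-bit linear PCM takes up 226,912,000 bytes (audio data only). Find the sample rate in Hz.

Bytes = sample_rate × seconds × bytes_per_sample × channels.
sample_rate = 226,912,000 / (1,013 × 2 × 2) = 226,912,000 / 4,052 = 56,000 Hz.

56,000 Hz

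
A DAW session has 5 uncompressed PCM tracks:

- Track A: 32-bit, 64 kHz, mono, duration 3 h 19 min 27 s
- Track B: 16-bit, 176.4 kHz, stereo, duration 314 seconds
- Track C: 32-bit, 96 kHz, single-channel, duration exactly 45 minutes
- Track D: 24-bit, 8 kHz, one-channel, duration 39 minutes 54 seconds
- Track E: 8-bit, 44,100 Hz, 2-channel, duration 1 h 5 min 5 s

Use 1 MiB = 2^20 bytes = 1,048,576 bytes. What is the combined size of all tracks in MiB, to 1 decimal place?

Track A: 3 h 19 min 27 s = 11,967 s; 64,000 × 11,967 × 4 × 1 = 3,063,552,000 bytes.
Track B: 176,400 × 314 × 2 × 2 = 221,558,400 bytes.
Track C: exactly 45 minutes = 2,700 s; 96,000 × 2,700 × 4 × 1 = 1,036,800,000 bytes.
Track D: 39 minutes 54 seconds = 2,394 s; 8,000 × 2,394 × 3 × 1 = 57,456,000 bytes.
Track E: 1 h 5 min 5 s = 3,905 s; 44,100 × 3,905 × 1 × 2 = 344,421,000 bytes.
Total = 4,723,787,400 bytes = 4505.0 MiB.

4505.0 MiB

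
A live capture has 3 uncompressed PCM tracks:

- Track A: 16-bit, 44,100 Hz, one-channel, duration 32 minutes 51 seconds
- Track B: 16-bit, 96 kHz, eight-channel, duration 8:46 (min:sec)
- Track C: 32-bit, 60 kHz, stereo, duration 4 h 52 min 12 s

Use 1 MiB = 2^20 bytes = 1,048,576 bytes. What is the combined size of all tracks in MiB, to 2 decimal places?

8961.81 MiB

Track A: 32 minutes 51 seconds = 1,971 s; 44,100 × 1,971 × 2 × 1 = 173,842,200 bytes.
Track B: 8:46 (min:sec) = 526 s; 96,000 × 526 × 2 × 8 = 807,936,000 bytes.
Track C: 4 h 52 min 12 s = 17,532 s; 60,000 × 17,532 × 4 × 2 = 8,415,360,000 bytes.
Total = 9,397,138,200 bytes = 8961.81 MiB.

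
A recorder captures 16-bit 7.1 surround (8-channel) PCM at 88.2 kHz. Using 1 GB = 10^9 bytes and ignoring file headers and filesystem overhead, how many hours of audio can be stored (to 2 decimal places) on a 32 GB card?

6.30 hours

Uncompressed byte rate = 88,200 × 2 × 8 = 1,411,200 bytes/s.
Capacity = 32 × 1,000,000,000 = 32,000,000,000 bytes.
32,000,000,000 / 1,411,200 ≈ 22675.74 s → 6.30 hours.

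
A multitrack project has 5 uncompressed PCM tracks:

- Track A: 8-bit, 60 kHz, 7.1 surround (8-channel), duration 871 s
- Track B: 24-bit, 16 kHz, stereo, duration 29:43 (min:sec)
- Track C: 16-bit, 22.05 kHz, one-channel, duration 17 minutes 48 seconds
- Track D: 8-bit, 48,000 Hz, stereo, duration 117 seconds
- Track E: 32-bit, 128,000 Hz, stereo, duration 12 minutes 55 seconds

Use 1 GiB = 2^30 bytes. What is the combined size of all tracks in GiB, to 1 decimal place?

Track A: 60,000 × 871 × 1 × 8 = 418,080,000 bytes.
Track B: 29:43 (min:sec) = 1,783 s; 16,000 × 1,783 × 3 × 2 = 171,168,000 bytes.
Track C: 17 minutes 48 seconds = 1,068 s; 22,050 × 1,068 × 2 × 1 = 47,098,800 bytes.
Track D: 48,000 × 117 × 1 × 2 = 11,232,000 bytes.
Track E: 12 minutes 55 seconds = 775 s; 128,000 × 775 × 4 × 2 = 793,600,000 bytes.
Total = 1,441,178,800 bytes = 1.3 GiB.

1.3 GiB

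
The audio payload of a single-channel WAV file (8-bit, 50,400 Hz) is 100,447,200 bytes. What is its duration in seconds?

Byte rate = 50,400 × 1 × 1 = 50,400 bytes/s.
Duration = 100,447,200 / 50,400 = 1,993 s.

1,993 seconds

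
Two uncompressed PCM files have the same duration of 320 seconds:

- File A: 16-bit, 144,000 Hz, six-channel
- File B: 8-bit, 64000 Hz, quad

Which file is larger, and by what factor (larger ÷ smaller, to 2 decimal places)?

File A, by a factor of 6.75

File A: 144,000 × 2 × 6 = 1,728,000 bytes/s.
File B: 64,000 × 1 × 4 = 256,000 bytes/s.
File A is larger; ratio = 552,960,000 / 81,920,000 = 6.75.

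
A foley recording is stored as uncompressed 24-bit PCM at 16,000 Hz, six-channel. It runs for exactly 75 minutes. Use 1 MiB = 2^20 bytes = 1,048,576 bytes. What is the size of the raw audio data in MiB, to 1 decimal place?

Duration = exactly 75 minutes = 4,500 s.
Bytes = 16,000 samples/s × 4,500 s × 3 bytes/sample × 6 ch = 1,296,000,000 bytes.
1,296,000,000 / 1,048,576 = 1236.0 MiB.

1236.0 MiB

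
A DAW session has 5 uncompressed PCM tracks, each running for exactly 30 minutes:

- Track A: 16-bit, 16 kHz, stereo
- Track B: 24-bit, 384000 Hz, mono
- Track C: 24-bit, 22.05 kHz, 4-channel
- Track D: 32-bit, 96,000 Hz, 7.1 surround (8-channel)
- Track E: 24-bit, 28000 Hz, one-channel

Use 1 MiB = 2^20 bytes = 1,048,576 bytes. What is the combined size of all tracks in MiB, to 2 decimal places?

exactly 30 minutes = 1,800 s.
Track A: 16,000 × 1,800 × 2 × 2 = 115,200,000 bytes.
Track B: 384,000 × 1,800 × 3 × 1 = 2,073,600,000 bytes.
Track C: 22,050 × 1,800 × 3 × 4 = 476,280,000 bytes.
Track D: 96,000 × 1,800 × 4 × 8 = 5,529,600,000 bytes.
Track E: 28,000 × 1,800 × 3 × 1 = 151,200,000 bytes.
Total = 8,345,880,000 bytes = 7959.25 MiB.

7959.25 MiB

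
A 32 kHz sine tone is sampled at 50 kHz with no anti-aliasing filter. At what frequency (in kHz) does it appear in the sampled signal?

Nyquist = 50,000/2 = 25,000 Hz; 32,000 Hz exceeds it.
Alias = |32,000 − 1×50,000| = |32,000 − 50,000| = 18,000 Hz = 18 kHz.

18 kHz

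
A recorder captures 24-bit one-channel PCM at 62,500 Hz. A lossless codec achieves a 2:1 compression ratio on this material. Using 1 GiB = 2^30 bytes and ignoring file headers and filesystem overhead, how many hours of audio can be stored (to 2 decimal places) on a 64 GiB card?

Uncompressed byte rate = 62,500 × 3 × 1 = 187,500 bytes/s.
After 2:1 compression, effective rate ≈ 93750 bytes/s.
Capacity = 64 × 1,073,741,824 = 68,719,476,736 bytes.
68,719,476,736 / effective rate ≈ 733007.75 s → 203.61 hours.

203.61 hours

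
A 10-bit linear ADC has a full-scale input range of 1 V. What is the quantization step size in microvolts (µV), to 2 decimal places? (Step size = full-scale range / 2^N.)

976.56 µV

1 V / 2^10 = 1 / 1,024 V = 976.56 µV.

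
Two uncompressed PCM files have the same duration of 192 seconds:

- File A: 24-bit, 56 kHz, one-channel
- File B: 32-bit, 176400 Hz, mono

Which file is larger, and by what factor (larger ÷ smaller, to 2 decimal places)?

File A: 56,000 × 3 × 1 = 168,000 bytes/s.
File B: 176,400 × 4 × 1 = 705,600 bytes/s.
File B is larger; ratio = 135,475,200 / 32,256,000 = 4.20.

File B, by a factor of 4.20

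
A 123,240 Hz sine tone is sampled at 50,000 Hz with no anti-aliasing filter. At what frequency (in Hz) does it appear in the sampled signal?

Nyquist = 50,000/2 = 25,000 Hz; 123,240 Hz exceeds it.
Alias = |123,240 − 2×50,000| = |123,240 − 100,000| = 23,240 Hz.

23,240 Hz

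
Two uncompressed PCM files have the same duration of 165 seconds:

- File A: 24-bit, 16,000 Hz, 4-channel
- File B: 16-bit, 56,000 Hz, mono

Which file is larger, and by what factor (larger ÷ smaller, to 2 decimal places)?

File A: 16,000 × 3 × 4 = 192,000 bytes/s.
File B: 56,000 × 2 × 1 = 112,000 bytes/s.
File A is larger; ratio = 31,680,000 / 18,480,000 = 1.71.

File A, by a factor of 1.71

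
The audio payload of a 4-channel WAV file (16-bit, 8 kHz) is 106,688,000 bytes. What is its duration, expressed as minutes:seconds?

27:47

Byte rate = 8,000 × 2 × 4 = 64,000 bytes/s.
Duration = 106,688,000 / 64,000 = 1,667 s.
1,667 s = 27:47.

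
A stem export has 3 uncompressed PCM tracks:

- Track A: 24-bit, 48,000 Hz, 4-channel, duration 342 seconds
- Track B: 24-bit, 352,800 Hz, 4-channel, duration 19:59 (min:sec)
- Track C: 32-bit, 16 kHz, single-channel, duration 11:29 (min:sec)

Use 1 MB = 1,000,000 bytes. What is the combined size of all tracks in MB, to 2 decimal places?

5317.17 MB

Track A: 48,000 × 342 × 3 × 4 = 196,992,000 bytes.
Track B: 19:59 (min:sec) = 1,199 s; 352,800 × 1,199 × 3 × 4 = 5,076,086,400 bytes.
Track C: 11:29 (min:sec) = 689 s; 16,000 × 689 × 4 × 1 = 44,096,000 bytes.
Total = 5,317,174,400 bytes = 5317.17 MB.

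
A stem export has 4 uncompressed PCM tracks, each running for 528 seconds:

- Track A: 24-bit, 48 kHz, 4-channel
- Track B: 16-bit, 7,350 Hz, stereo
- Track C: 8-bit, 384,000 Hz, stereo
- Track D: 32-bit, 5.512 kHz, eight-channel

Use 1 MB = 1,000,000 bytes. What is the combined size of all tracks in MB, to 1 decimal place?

818.3 MB

Track A: 48,000 × 528 × 3 × 4 = 304,128,000 bytes.
Track B: 7,350 × 528 × 2 × 2 = 15,523,200 bytes.
Track C: 384,000 × 528 × 1 × 2 = 405,504,000 bytes.
Track D: 5,512 × 528 × 4 × 8 = 93,130,752 bytes.
Total = 818,285,952 bytes = 818.3 MB.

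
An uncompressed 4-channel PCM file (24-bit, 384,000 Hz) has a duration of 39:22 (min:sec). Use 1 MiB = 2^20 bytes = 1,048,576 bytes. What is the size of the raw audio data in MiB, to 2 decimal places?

10379.88 MiB

Duration = 39:22 (min:sec) = 2,362 s.
Bytes = 384,000 samples/s × 2,362 s × 3 bytes/sample × 4 ch = 10,884,096,000 bytes.
10,884,096,000 / 1,048,576 = 10379.88 MiB.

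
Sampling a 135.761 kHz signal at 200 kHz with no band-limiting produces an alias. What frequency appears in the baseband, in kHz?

64.239 kHz

Nyquist = 200,000/2 = 100,000 Hz; 135,761 Hz exceeds it.
Alias = |135,761 − 1×200,000| = |135,761 − 200,000| = 64,239 Hz = 64.239 kHz.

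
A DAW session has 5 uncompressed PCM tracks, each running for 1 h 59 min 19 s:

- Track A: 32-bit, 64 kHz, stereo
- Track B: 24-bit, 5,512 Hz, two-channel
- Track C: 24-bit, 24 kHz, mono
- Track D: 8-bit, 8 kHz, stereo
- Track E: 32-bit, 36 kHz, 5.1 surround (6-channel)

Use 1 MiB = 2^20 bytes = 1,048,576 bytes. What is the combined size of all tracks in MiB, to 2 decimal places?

10221.04 MiB

1 h 59 min 19 s = 7,159 s.
Track A: 64,000 × 7,159 × 4 × 2 = 3,665,408,000 bytes.
Track B: 5,512 × 7,159 × 3 × 2 = 236,762,448 bytes.
Track C: 24,000 × 7,159 × 3 × 1 = 515,448,000 bytes.
Track D: 8,000 × 7,159 × 1 × 2 = 114,544,000 bytes.
Track E: 36,000 × 7,159 × 4 × 6 = 6,185,376,000 bytes.
Total = 10,717,538,448 bytes = 10221.04 MiB.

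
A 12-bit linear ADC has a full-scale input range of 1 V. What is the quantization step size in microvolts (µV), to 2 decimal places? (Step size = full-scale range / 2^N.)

1 V / 2^12 = 1 / 4,096 V = 244.14 µV.

244.14 µV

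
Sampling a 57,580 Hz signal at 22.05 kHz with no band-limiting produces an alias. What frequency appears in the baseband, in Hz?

8,570 Hz

Nyquist = 22,050/2 = 11,025 Hz; 57,580 Hz exceeds it.
Alias = |57,580 − 3×22,050| = |57,580 − 66,150| = 8,570 Hz.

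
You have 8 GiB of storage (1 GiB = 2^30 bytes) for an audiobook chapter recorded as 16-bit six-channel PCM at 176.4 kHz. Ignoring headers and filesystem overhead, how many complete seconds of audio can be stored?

4,057 seconds

Uncompressed byte rate = 176,400 × 2 × 6 = 2,116,800 bytes/s.
Capacity = 8 × 1,073,741,824 = 8,589,934,592 bytes.
8,589,934,592 / 2,116,800 ≈ 4057.98 s → 4,057 seconds.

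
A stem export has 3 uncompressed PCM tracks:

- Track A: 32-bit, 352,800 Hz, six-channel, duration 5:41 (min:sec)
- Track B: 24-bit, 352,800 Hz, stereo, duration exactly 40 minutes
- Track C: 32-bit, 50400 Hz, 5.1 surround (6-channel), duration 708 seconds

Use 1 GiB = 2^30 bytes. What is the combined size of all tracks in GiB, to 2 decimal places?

8.22 GiB

Track A: 5:41 (min:sec) = 341 s; 352,800 × 341 × 4 × 6 = 2,887,315,200 bytes.
Track B: exactly 40 minutes = 2,400 s; 352,800 × 2,400 × 3 × 2 = 5,080,320,000 bytes.
Track C: 50,400 × 708 × 4 × 6 = 856,396,800 bytes.
Total = 8,824,032,000 bytes = 8.22 GiB.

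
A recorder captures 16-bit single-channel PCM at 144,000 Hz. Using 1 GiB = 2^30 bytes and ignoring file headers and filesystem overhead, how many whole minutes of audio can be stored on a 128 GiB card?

7,953 minutes

Uncompressed byte rate = 144,000 × 2 × 1 = 288,000 bytes/s.
Capacity = 128 × 1,073,741,824 = 137,438,953,472 bytes.
137,438,953,472 / 288,000 ≈ 477218.59 s → 7,953 minutes.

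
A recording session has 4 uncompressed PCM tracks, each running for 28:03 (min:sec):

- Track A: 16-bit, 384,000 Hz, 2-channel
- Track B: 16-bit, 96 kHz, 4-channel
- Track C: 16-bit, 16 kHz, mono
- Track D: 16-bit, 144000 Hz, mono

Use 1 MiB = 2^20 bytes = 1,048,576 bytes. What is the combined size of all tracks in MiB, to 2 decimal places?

4211.61 MiB

28:03 (min:sec) = 1,683 s.
Track A: 384,000 × 1,683 × 2 × 2 = 2,585,088,000 bytes.
Track B: 96,000 × 1,683 × 2 × 4 = 1,292,544,000 bytes.
Track C: 16,000 × 1,683 × 2 × 1 = 53,856,000 bytes.
Track D: 144,000 × 1,683 × 2 × 1 = 484,704,000 bytes.
Total = 4,416,192,000 bytes = 4211.61 MiB.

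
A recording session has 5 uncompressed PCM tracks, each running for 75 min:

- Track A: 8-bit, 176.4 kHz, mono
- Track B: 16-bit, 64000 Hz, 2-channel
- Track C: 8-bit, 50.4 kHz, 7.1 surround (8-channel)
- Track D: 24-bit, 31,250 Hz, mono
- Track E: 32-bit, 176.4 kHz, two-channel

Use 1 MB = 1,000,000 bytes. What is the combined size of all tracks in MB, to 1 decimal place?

75 min = 4,500 s.
Track A: 176,400 × 4,500 × 1 × 1 = 793,800,000 bytes.
Track B: 64,000 × 4,500 × 2 × 2 = 1,152,000,000 bytes.
Track C: 50,400 × 4,500 × 1 × 8 = 1,814,400,000 bytes.
Track D: 31,250 × 4,500 × 3 × 1 = 421,875,000 bytes.
Track E: 176,400 × 4,500 × 4 × 2 = 6,350,400,000 bytes.
Total = 10,532,475,000 bytes = 10532.5 MB.

10532.5 MB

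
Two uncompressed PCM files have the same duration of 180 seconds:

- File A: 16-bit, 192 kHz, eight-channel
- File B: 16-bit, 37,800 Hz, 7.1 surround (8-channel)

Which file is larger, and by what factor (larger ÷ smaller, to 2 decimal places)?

File A: 192,000 × 2 × 8 = 3,072,000 bytes/s.
File B: 37,800 × 2 × 8 = 604,800 bytes/s.
File A is larger; ratio = 552,960,000 / 108,864,000 = 5.08.

File A, by a factor of 5.08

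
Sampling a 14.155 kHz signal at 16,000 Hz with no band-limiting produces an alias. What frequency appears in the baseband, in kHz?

1.845 kHz

Nyquist = 16,000/2 = 8,000 Hz; 14,155 Hz exceeds it.
Alias = |14,155 − 1×16,000| = |14,155 − 16,000| = 1,845 Hz = 1.845 kHz.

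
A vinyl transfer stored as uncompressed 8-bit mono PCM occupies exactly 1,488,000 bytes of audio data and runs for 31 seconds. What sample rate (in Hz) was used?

Bytes = sample_rate × seconds × bytes_per_sample × channels.
sample_rate = 1,488,000 / (31 × 1 × 1) = 1,488,000 / 31 = 48,000 Hz.

48,000 Hz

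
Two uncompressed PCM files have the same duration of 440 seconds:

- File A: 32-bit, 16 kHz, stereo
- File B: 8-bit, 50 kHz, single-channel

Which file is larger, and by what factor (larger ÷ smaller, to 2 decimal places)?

File A: 16,000 × 4 × 2 = 128,000 bytes/s.
File B: 50,000 × 1 × 1 = 50,000 bytes/s.
File A is larger; ratio = 56,320,000 / 22,000,000 = 2.56.

File A, by a factor of 2.56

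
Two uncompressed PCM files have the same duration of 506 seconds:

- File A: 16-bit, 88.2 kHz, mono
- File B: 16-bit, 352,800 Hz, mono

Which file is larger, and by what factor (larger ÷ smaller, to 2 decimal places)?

File A: 88,200 × 2 × 1 = 176,400 bytes/s.
File B: 352,800 × 2 × 1 = 705,600 bytes/s.
File B is larger; ratio = 357,033,600 / 89,258,400 = 4.00.

File B, by a factor of 4.00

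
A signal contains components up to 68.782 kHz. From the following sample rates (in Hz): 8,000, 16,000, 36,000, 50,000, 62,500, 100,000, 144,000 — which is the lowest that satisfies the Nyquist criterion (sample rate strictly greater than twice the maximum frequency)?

Need sample rate > 2 × 68,782 = 137,564 Hz.
Lowest listed rate above 137,564 Hz is 144,000 Hz.

144,000 Hz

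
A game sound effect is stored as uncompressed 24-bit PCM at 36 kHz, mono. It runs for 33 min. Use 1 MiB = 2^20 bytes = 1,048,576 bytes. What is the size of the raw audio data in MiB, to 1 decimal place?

203.9 MiB

Duration = 33 min = 1,980 s.
Bytes = 36,000 samples/s × 1,980 s × 3 bytes/sample × 1 ch = 213,840,000 bytes.
213,840,000 / 1,048,576 = 203.9 MiB.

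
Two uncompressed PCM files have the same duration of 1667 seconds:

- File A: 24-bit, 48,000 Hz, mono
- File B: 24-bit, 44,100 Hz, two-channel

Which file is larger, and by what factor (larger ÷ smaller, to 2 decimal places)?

File B, by a factor of 1.84

File A: 48,000 × 3 × 1 = 144,000 bytes/s.
File B: 44,100 × 3 × 2 = 264,600 bytes/s.
File B is larger; ratio = 441,088,200 / 240,048,000 = 1.84.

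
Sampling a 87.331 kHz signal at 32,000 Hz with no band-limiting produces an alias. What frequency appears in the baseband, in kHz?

Nyquist = 32,000/2 = 16,000 Hz; 87,331 Hz exceeds it.
Alias = |87,331 − 3×32,000| = |87,331 − 96,000| = 8,669 Hz = 8.669 kHz.

8.669 kHz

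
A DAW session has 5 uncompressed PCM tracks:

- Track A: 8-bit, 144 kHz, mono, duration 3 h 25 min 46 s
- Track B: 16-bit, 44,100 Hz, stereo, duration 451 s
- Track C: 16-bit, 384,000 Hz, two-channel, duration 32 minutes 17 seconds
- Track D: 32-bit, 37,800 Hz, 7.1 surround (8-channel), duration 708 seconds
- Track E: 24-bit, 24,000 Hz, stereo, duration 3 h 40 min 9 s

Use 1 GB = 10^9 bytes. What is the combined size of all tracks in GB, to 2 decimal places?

Track A: 3 h 25 min 46 s = 12,346 s; 144,000 × 12,346 × 1 × 1 = 1,777,824,000 bytes.
Track B: 44,100 × 451 × 2 × 2 = 79,556,400 bytes.
Track C: 32 minutes 17 seconds = 1,937 s; 384,000 × 1,937 × 2 × 2 = 2,975,232,000 bytes.
Track D: 37,800 × 708 × 4 × 8 = 856,396,800 bytes.
Track E: 3 h 40 min 9 s = 13,209 s; 24,000 × 13,209 × 3 × 2 = 1,902,096,000 bytes.
Total = 7,591,105,200 bytes = 7.59 GB.

7.59 GB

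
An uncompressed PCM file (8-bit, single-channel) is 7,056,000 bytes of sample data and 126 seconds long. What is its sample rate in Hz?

Bytes = sample_rate × seconds × bytes_per_sample × channels.
sample_rate = 7,056,000 / (126 × 1 × 1) = 7,056,000 / 126 = 56,000 Hz.

56,000 Hz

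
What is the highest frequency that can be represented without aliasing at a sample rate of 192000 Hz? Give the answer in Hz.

Nyquist frequency = sample rate / 2 = 192,000 / 2 = 96,000 Hz.

96,000 Hz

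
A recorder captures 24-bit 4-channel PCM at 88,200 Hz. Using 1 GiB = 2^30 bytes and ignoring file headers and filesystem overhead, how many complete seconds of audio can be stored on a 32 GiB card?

Uncompressed byte rate = 88,200 × 3 × 4 = 1,058,400 bytes/s.
Capacity = 32 × 1,073,741,824 = 34,359,738,368 bytes.
34,359,738,368 / 1,058,400 ≈ 32463.85 s → 32,463 seconds.

32,463 seconds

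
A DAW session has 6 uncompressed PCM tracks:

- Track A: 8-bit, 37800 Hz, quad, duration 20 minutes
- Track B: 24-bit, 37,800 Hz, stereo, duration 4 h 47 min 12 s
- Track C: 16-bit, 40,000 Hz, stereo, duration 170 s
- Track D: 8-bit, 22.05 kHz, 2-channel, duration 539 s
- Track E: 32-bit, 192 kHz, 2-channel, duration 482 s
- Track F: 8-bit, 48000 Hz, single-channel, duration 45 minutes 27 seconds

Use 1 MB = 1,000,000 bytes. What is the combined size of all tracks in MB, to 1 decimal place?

Track A: 20 minutes = 1,200 s; 37,800 × 1,200 × 1 × 4 = 181,440,000 bytes.
Track B: 4 h 47 min 12 s = 17,232 s; 37,800 × 17,232 × 3 × 2 = 3,908,217,600 bytes.
Track C: 40,000 × 170 × 2 × 2 = 27,200,000 bytes.
Track D: 22,050 × 539 × 1 × 2 = 23,769,900 bytes.
Track E: 192,000 × 482 × 4 × 2 = 740,352,000 bytes.
Track F: 45 minutes 27 seconds = 2,727 s; 48,000 × 2,727 × 1 × 1 = 130,896,000 bytes.
Total = 5,011,875,500 bytes = 5011.9 MB.

5011.9 MB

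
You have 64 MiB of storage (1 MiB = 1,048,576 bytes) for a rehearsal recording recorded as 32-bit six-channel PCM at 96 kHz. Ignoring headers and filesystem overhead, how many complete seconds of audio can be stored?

29 seconds

Uncompressed byte rate = 96,000 × 4 × 6 = 2,304,000 bytes/s.
Capacity = 64 × 1,048,576 = 67,108,864 bytes.
67,108,864 / 2,304,000 ≈ 29.13 s → 29 seconds.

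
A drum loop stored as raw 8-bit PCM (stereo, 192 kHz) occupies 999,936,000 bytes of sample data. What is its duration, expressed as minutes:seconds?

Byte rate = 192,000 × 1 × 2 = 384,000 bytes/s.
Duration = 999,936,000 / 384,000 = 2,604 s.
2,604 s = 43:24.

43:24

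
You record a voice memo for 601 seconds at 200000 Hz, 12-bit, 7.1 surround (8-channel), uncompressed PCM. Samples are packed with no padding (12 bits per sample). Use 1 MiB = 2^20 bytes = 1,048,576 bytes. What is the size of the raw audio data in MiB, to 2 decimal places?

1375.58 MiB

Bits = 200,000 × 601 × 12 × 8 = 11,539,200,000 bits = 1,442,400,000 bytes.
1,442,400,000 / 1,048,576 = 1375.58 MiB.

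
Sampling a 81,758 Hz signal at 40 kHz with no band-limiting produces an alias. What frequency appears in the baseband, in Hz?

Nyquist = 40,000/2 = 20,000 Hz; 81,758 Hz exceeds it.
Alias = |81,758 − 2×40,000| = |81,758 − 80,000| = 1,758 Hz.

1,758 Hz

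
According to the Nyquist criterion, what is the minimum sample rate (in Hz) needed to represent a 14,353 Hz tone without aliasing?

28,706 Hz

Minimum sample rate = 2 × 14,353 Hz = 28,706 Hz.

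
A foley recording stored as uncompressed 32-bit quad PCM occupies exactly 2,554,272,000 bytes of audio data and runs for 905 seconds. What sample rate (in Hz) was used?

Bytes = sample_rate × seconds × bytes_per_sample × channels.
sample_rate = 2,554,272,000 / (905 × 4 × 4) = 2,554,272,000 / 14,480 = 176,400 Hz.

176,400 Hz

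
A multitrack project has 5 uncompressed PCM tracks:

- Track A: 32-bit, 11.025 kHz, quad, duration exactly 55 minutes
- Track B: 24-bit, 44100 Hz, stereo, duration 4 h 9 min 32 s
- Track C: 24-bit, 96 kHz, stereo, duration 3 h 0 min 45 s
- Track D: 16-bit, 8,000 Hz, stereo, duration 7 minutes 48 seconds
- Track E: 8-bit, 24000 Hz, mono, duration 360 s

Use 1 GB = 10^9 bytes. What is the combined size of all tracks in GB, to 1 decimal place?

10.8 GB

Track A: exactly 55 minutes = 3,300 s; 11,025 × 3,300 × 4 × 4 = 582,120,000 bytes.
Track B: 4 h 9 min 32 s = 14,972 s; 44,100 × 14,972 × 3 × 2 = 3,961,591,200 bytes.
Track C: 3 h 0 min 45 s = 10,845 s; 96,000 × 10,845 × 3 × 2 = 6,246,720,000 bytes.
Track D: 7 minutes 48 seconds = 468 s; 8,000 × 468 × 2 × 2 = 14,976,000 bytes.
Track E: 24,000 × 360 × 1 × 1 = 8,640,000 bytes.
Total = 10,814,047,200 bytes = 10.8 GB.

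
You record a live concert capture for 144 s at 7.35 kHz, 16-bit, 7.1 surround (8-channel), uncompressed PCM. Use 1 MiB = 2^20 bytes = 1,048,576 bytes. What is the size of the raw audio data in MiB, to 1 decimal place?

16.1 MiB

Bytes = 7,350 samples/s × 144 s × 2 bytes/sample × 8 ch = 16,934,400 bytes.
16,934,400 / 1,048,576 = 16.1 MiB.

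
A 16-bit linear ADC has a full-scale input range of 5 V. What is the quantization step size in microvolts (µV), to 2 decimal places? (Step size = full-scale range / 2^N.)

5 V / 2^16 = 5 / 65,536 V = 76.29 µV.

76.29 µV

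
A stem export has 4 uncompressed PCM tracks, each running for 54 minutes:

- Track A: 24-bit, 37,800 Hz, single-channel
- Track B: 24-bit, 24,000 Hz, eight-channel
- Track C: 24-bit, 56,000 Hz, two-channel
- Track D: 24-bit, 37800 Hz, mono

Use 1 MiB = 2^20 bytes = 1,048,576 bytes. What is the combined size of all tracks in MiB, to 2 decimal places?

3518.78 MiB

54 minutes = 3,240 s.
Track A: 37,800 × 3,240 × 3 × 1 = 367,416,000 bytes.
Track B: 24,000 × 3,240 × 3 × 8 = 1,866,240,000 bytes.
Track C: 56,000 × 3,240 × 3 × 2 = 1,088,640,000 bytes.
Track D: 37,800 × 3,240 × 3 × 1 = 367,416,000 bytes.
Total = 3,689,712,000 bytes = 3518.78 MiB.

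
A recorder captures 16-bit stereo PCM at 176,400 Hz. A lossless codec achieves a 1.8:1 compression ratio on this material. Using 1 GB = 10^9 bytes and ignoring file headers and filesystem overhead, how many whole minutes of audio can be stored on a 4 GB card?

Uncompressed byte rate = 176,400 × 2 × 2 = 705,600 bytes/s.
After 1.8:1 compression, effective rate ≈ 392000 bytes/s.
Capacity = 4 × 1,000,000,000 = 4,000,000,000 bytes.
4,000,000,000 / effective rate ≈ 10204.08 s → 170 minutes.

170 minutes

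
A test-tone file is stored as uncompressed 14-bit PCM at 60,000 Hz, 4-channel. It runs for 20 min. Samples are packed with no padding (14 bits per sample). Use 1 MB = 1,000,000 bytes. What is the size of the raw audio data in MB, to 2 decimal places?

504.00 MB

Duration = 20 min = 1,200 s.
Bits = 60,000 × 1,200 × 14 × 4 = 4,032,000,000 bits = 504,000,000 bytes.
504,000,000 / 1,000,000 = 504.00 MB.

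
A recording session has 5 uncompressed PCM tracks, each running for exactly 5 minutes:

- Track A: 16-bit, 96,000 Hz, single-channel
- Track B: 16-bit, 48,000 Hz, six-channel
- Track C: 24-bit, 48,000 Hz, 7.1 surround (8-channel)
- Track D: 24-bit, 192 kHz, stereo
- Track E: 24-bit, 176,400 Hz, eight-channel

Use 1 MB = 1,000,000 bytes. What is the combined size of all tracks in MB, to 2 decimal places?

exactly 5 minutes = 300 s.
Track A: 96,000 × 300 × 2 × 1 = 57,600,000 bytes.
Track B: 48,000 × 300 × 2 × 6 = 172,800,000 bytes.
Track C: 48,000 × 300 × 3 × 8 = 345,600,000 bytes.
Track D: 192,000 × 300 × 3 × 2 = 345,600,000 bytes.
Track E: 176,400 × 300 × 3 × 8 = 1,270,080,000 bytes.
Total = 2,191,680,000 bytes = 2191.68 MB.

2191.68 MB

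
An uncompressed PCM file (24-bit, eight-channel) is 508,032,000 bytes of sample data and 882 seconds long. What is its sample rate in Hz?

24,000 Hz

Bytes = sample_rate × seconds × bytes_per_sample × channels.
sample_rate = 508,032,000 / (882 × 3 × 8) = 508,032,000 / 21,168 = 24,000 Hz.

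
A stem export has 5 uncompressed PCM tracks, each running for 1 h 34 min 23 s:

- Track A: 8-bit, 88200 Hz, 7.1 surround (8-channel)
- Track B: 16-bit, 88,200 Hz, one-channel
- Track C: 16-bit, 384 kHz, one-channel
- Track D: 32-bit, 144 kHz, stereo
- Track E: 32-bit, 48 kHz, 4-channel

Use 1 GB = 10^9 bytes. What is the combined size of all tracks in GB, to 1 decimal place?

1 h 34 min 23 s = 5,663 s.
Track A: 88,200 × 5,663 × 1 × 8 = 3,995,812,800 bytes.
Track B: 88,200 × 5,663 × 2 × 1 = 998,953,200 bytes.
Track C: 384,000 × 5,663 × 2 × 1 = 4,349,184,000 bytes.
Track D: 144,000 × 5,663 × 4 × 2 = 6,523,776,000 bytes.
Track E: 48,000 × 5,663 × 4 × 4 = 4,349,184,000 bytes.
Total = 20,216,910,000 bytes = 20.2 GB.

20.2 GB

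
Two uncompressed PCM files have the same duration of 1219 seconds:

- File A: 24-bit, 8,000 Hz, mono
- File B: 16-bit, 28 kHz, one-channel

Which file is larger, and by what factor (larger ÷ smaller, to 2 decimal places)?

File A: 8,000 × 3 × 1 = 24,000 bytes/s.
File B: 28,000 × 2 × 1 = 56,000 bytes/s.
File B is larger; ratio = 68,264,000 / 29,256,000 = 2.33.

File B, by a factor of 2.33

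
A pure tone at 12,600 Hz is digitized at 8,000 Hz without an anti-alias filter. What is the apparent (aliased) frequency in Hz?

Nyquist = 8,000/2 = 4,000 Hz; 12,600 Hz exceeds it.
Alias = |12,600 − 2×8,000| = |12,600 − 16,000| = 3,400 Hz.

3,400 Hz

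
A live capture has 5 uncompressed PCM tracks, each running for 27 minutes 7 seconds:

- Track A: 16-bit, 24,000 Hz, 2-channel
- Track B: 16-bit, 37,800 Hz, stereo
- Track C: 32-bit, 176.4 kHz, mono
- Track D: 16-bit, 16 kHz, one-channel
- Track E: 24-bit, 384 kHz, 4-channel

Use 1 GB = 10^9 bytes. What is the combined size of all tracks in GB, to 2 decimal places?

9.10 GB

27 minutes 7 seconds = 1,627 s.
Track A: 24,000 × 1,627 × 2 × 2 = 156,192,000 bytes.
Track B: 37,800 × 1,627 × 2 × 2 = 246,002,400 bytes.
Track C: 176,400 × 1,627 × 4 × 1 = 1,148,011,200 bytes.
Track D: 16,000 × 1,627 × 2 × 1 = 52,064,000 bytes.
Track E: 384,000 × 1,627 × 3 × 4 = 7,497,216,000 bytes.
Total = 9,099,485,600 bytes = 9.10 GB.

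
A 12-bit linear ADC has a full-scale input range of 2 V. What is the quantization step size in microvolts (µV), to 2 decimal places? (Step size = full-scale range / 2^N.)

2 V / 2^12 = 2 / 4,096 V = 488.28 µV.

488.28 µV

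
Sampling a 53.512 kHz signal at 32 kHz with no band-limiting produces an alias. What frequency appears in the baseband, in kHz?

Nyquist = 32,000/2 = 16,000 Hz; 53,512 Hz exceeds it.
Alias = |53,512 − 2×32,000| = |53,512 − 64,000| = 10,488 Hz = 10.488 kHz.

10.488 kHz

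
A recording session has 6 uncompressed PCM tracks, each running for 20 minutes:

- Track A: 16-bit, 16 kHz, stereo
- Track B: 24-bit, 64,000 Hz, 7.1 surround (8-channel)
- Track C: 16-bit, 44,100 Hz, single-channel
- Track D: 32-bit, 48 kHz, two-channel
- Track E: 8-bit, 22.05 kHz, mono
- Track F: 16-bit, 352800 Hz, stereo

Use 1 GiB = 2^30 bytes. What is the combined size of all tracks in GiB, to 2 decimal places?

20 minutes = 1,200 s.
Track A: 16,000 × 1,200 × 2 × 2 = 76,800,000 bytes.
Track B: 64,000 × 1,200 × 3 × 8 = 1,843,200,000 bytes.
Track C: 44,100 × 1,200 × 2 × 1 = 105,840,000 bytes.
Track D: 48,000 × 1,200 × 4 × 2 = 460,800,000 bytes.
Track E: 22,050 × 1,200 × 1 × 1 = 26,460,000 bytes.
Track F: 352,800 × 1,200 × 2 × 2 = 1,693,440,000 bytes.
Total = 4,206,540,000 bytes = 3.92 GiB.

3.92 GiB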